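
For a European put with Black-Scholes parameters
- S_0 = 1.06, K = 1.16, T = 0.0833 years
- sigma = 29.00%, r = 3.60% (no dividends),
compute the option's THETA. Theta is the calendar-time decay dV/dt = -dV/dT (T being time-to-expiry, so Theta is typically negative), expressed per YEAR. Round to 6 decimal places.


d1 = -0.9994084496; d2 = -1.0831074938
phi(d1) = 0.2421138624; exp(-qT) = 1.0000000000; exp(-rT) = 0.9970056919
Theta = -S*exp(-qT)*phi(d1)*sigma/(2*sqrt(T)) + r*K*exp(-rT)*N(-d2) - q*S*exp(-qT)*N(-d1)
N(-d1) = 0.8412015658; N(-d2) = 0.8606196434; sqrt(T) = 0.2886173938
Term 1 = -1.0600 * 1.0000000000 * 0.2421138624 * 0.2900 / (2 * 0.2886173938) = -0.1289350588
Term 2 = 0.0360 * 1.1600 * 0.9970056919 * 0.8606196434 = 0.0358318624
Term 3 = 0 (no dividend yield, q = 0)
Theta = -0.1289350588 + (0.0358318624) + (0.0000000000) = -0.093103

Answer: Theta = -0.093103


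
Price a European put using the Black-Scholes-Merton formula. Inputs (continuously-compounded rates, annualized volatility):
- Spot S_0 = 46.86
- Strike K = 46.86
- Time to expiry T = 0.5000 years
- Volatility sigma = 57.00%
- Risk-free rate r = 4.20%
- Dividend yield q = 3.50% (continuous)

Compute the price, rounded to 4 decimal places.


d1 = (ln(S/K) + (r - q + 0.5*sigma^2) * T) / (sigma * sqrt(T)) = 0.21020920
d2 = d1 - sigma * sqrt(T) = -0.19284167
exp(-rT) = 0.97921896; exp(-qT) = 0.98265224
P = K * exp(-rT) * N(-d2) - S_0 * exp(-qT) * N(-d1)
N(-d1) = 0.41675220; N(-d2) = 0.57645851
P = 46.8600 * 0.97921896 * 0.57645851 - 46.8600 * 0.98265224 * 0.41675220 = 7.2613

Answer: Price = 7.2613


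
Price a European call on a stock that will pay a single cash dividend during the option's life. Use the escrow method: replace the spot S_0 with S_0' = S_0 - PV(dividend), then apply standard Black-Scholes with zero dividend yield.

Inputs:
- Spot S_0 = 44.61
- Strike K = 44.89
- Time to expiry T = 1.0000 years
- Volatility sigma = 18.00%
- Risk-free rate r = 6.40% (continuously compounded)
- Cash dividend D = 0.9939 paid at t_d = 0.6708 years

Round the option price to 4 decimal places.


PV(D) = D * exp(-r * t_d) = 0.9939 * 0.95797730 = 0.95213364
S_0' = S_0 - PV(D) = 44.6100 - 0.95213364 = 43.65786636
d1 = (ln(S_0'/K) + (r + sigma^2/2)*T) / (sigma*sqrt(T)) = 0.29093571
d2 = d1 - sigma*sqrt(T) = 0.11093571
exp(-rT) = 0.93800500
N(d1) = 0.61444976; N(d2) = 0.54416634
C = S_0' * N(d1) - K * exp(-rT) * N(d2) = 43.65786636 * 0.61444976 - 44.8900 * 0.93800500 * 0.54416634 = 3.9123

Answer: Price = 3.9123


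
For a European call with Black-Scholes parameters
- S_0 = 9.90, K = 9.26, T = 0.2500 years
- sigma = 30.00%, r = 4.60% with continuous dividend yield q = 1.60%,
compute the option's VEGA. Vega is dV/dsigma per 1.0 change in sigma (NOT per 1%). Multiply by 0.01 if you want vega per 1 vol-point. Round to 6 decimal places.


Answer: Vega = 1.671451

Derivation:
d1 = 0.5705380565; d2 = 0.4205380565
phi(d1) = 0.3390202733; exp(-qT) = 0.9960079893; exp(-rT) = 0.9885658722
Vega = S * exp(-qT) * phi(d1) * sqrt(T) = 9.9000 * 0.9960079893 * 0.3390202733 * 0.5000000000 = 1.671451


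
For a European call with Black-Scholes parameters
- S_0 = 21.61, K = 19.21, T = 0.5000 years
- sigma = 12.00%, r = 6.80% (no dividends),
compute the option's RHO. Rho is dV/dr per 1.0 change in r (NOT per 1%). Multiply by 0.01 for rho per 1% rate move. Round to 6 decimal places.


d1 = 1.8305249630; d2 = 1.7456721493
phi(d1) = 0.0746944600; exp(-qT) = 1.0000000000; exp(-rT) = 0.9665715046
N(d2) = 0.9595660314
Rho = K*T*exp(-rT)*N(d2) = 19.2100 * 0.5000 * 0.9665715046 * 0.9595660314 = 8.908534

Answer: Rho = 8.908534


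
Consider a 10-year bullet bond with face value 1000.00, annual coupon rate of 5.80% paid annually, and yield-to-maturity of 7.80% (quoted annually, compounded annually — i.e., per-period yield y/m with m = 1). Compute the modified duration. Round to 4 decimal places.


Coupon per period c = face * coupon_rate / m = 58.000000
Periods per year m = 1; per-period yield y/m = 0.078000
Number of cashflows N = 10
Cashflows (t years, CF_t, discount factor 1/(1+y/m)^(m*t), PV):
  t = 1.0000: CF_t = 58.000000, DF = 0.927644, PV = 53.803340
  t = 2.0000: CF_t = 58.000000, DF = 0.860523, PV = 49.910334
  t = 3.0000: CF_t = 58.000000, DF = 0.798259, PV = 46.299011
  t = 4.0000: CF_t = 58.000000, DF = 0.740500, PV = 42.948989
  t = 5.0000: CF_t = 58.000000, DF = 0.686920, PV = 39.841363
  t = 6.0000: CF_t = 58.000000, DF = 0.637217, PV = 36.958593
  t = 7.0000: CF_t = 58.000000, DF = 0.591111, PV = 34.284409
  t = 8.0000: CF_t = 58.000000, DF = 0.548340, PV = 31.803719
  t = 9.0000: CF_t = 58.000000, DF = 0.508664, PV = 29.502522
  t = 10.0000: CF_t = 1058.000000, DF = 0.471859, PV = 499.226993
Price P = sum_t PV_t = 864.579272
First compute Macaulay numerator sum_t t * PV_t:
  t * PV_t at t = 1.0000: 53.803340
  t * PV_t at t = 2.0000: 99.820667
  t * PV_t at t = 3.0000: 138.897032
  t * PV_t at t = 4.0000: 171.795958
  t * PV_t at t = 5.0000: 199.206816
  t * PV_t at t = 6.0000: 221.751558
  t * PV_t at t = 7.0000: 239.990863
  t * PV_t at t = 8.0000: 254.429751
  t * PV_t at t = 9.0000: 265.522700
  t * PV_t at t = 10.0000: 4992.269927
Macaulay duration D = 6637.488611 / 864.579272 = 7.677131
Modified duration = D / (1 + y/m) = 7.677131 / (1 + 0.078000) = 7.121643

Answer: Modified duration = 7.1216


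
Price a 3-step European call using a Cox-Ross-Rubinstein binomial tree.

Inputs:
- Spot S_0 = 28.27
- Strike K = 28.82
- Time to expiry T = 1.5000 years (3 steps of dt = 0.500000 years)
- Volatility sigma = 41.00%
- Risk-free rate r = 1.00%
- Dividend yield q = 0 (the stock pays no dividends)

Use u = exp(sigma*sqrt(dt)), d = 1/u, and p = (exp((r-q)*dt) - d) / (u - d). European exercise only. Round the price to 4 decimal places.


Answer: Price = V(0,0) = 6.0095

Derivation:
dt = T/N = 0.500000
u = exp(sigma*sqrt(dt)) = 1.336312; d = 1/u = 0.748328
p = (exp((r-q)*dt) - d) / (u - d) = 0.436550
Discount per step: exp(-r*dt) = 0.995012
Stock lattice S(k, i) with i counting down-moves:
  k=0: S(0,0) = 28.2700
  k=1: S(1,0) = 37.7775; S(1,1) = 21.1552
  k=2: S(2,0) = 50.4826; S(2,1) = 28.2700; S(2,2) = 15.8311
  k=3: S(3,0) = 67.4605; S(3,1) = 37.7775; S(3,2) = 21.1552; S(3,3) = 11.8468
Terminal payoffs V(N, i) = max(S_T - K, 0):
  V(3,0) = 38.640518; V(3,1) = 8.957548; V(3,2) = 0.000000; V(3,3) = 0.000000
Backward induction: V(k, i) = exp(-r*dt) * [p * V(k+1, i) + (1-p) * V(k+1, i+1)].
  V(2,0) = exp(-r*dt) * [p*38.640518 + (1-p)*8.957548] = 21.806341
  V(2,1) = exp(-r*dt) * [p*8.957548 + (1-p)*0.000000] = 3.890913
  V(2,2) = exp(-r*dt) * [p*0.000000 + (1-p)*0.000000] = 0.000000
  V(1,0) = exp(-r*dt) * [p*21.806341 + (1-p)*3.890913] = 11.653478
  V(1,1) = exp(-r*dt) * [p*3.890913 + (1-p)*0.000000] = 1.690106
  V(0,0) = exp(-r*dt) * [p*11.653478 + (1-p)*1.690106] = 6.009492


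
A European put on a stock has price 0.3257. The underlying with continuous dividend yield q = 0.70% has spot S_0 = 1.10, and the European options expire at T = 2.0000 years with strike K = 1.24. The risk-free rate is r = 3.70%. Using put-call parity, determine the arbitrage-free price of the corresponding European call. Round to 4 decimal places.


Answer: Call price = 0.2589

Derivation:
Put-call parity: C - P = S_0 * exp(-qT) - K * exp(-rT).
S_0 * exp(-qT) = 1.1000 * 0.98609754 = 1.08470730
K * exp(-rT) = 1.2400 * 0.92867169 = 1.15155290
C = P + S*exp(-qT) - K*exp(-rT)
C = 0.3257 + 1.08470730 - 1.15155290 = 0.2589


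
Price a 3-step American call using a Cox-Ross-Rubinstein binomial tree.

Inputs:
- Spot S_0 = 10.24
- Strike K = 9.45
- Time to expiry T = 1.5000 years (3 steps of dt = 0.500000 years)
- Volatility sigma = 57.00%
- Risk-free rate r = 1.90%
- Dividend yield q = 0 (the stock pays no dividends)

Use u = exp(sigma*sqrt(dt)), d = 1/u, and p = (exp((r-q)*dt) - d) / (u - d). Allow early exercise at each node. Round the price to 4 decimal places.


Answer: Price = V(0,0) = 3.4008

Derivation:
dt = T/N = 0.500000
u = exp(sigma*sqrt(dt)) = 1.496383; d = 1/u = 0.668278
p = (exp((r-q)*dt) - d) / (u - d) = 0.412106
Discount per step: exp(-r*dt) = 0.990545
Stock lattice S(k, i) with i counting down-moves:
  k=0: S(0,0) = 10.2400
  k=1: S(1,0) = 15.3230; S(1,1) = 6.8432
  k=2: S(2,0) = 22.9290; S(2,1) = 10.2400; S(2,2) = 4.5731
  k=3: S(3,0) = 34.3106; S(3,1) = 15.3230; S(3,2) = 6.8432; S(3,3) = 3.0561
Terminal payoffs V(N, i) = max(S_T - K, 0):
  V(3,0) = 24.860596; V(3,1) = 5.872962; V(3,2) = 0.000000; V(3,3) = 0.000000
Backward induction: V(k, i) = exp(-r*dt) * [p * V(k+1, i) + (1-p) * V(k+1, i+1)]; then take max(V_cont, immediate exercise) for American.
  V(2,0) = exp(-r*dt) * [p*24.860596 + (1-p)*5.872962] = 13.568370; exercise = 13.479020; V(2,0) = max -> 13.568370
  V(2,1) = exp(-r*dt) * [p*5.872962 + (1-p)*0.000000] = 2.397400; exercise = 0.790000; V(2,1) = max -> 2.397400
  V(2,2) = exp(-r*dt) * [p*0.000000 + (1-p)*0.000000] = 0.000000; exercise = 0.000000; V(2,2) = max -> 0.000000
  V(1,0) = exp(-r*dt) * [p*13.568370 + (1-p)*2.397400] = 6.934831; exercise = 5.872962; V(1,0) = max -> 6.934831
  V(1,1) = exp(-r*dt) * [p*2.397400 + (1-p)*0.000000] = 0.978642; exercise = 0.000000; V(1,1) = max -> 0.978642
  V(0,0) = exp(-r*dt) * [p*6.934831 + (1-p)*0.978642] = 3.400763; exercise = 0.790000; V(0,0) = max -> 3.400763


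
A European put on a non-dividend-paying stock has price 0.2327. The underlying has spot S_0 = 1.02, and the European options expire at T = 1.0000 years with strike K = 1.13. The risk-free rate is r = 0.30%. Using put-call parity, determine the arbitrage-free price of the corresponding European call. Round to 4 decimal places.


Answer: Call price = 0.1261

Derivation:
Put-call parity: C - P = S_0 * exp(-qT) - K * exp(-rT).
S_0 * exp(-qT) = 1.0200 * 1.00000000 = 1.02000000
K * exp(-rT) = 1.1300 * 0.99700450 = 1.12661508
C = P + S*exp(-qT) - K*exp(-rT)
C = 0.2327 + 1.02000000 - 1.12661508 = 0.1261


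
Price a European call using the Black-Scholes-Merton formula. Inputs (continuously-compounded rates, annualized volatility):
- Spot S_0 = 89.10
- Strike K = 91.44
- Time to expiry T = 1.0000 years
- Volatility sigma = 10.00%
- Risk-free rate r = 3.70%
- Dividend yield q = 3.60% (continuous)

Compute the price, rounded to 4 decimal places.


d1 = (ln(S/K) + (r - q + 0.5*sigma^2) * T) / (sigma * sqrt(T)) = -0.19923685
d2 = d1 - sigma * sqrt(T) = -0.29923685
exp(-rT) = 0.96367614; exp(-qT) = 0.96464029
C = S_0 * exp(-qT) * N(d1) - K * exp(-rT) * N(d2)
N(d1) = 0.42103874; N(d2) = 0.38237967
C = 89.1000 * 0.96464029 * 0.42103874 - 91.4400 * 0.96367614 * 0.38237967 = 2.4933

Answer: Price = 2.4933


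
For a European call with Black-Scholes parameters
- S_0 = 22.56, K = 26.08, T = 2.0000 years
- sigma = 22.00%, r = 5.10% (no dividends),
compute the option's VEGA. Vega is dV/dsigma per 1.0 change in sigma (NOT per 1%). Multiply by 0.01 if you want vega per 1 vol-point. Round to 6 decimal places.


Answer: Vega = 12.726193

Derivation:
d1 = 0.0173874008; d2 = -0.2937395829
phi(d1) = 0.3988819805; exp(-qT) = 1.0000000000; exp(-rT) = 0.9030295517
Vega = S * exp(-qT) * phi(d1) * sqrt(T) = 22.5600 * 1.0000000000 * 0.3988819805 * 1.4142135624 = 12.726193


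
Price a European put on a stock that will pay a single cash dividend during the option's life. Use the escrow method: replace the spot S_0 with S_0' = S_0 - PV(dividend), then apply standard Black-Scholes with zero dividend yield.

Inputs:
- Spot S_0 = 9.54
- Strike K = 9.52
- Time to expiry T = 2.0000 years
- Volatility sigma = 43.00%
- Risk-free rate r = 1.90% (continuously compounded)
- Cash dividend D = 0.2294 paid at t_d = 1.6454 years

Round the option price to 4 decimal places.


PV(D) = D * exp(-r * t_d) = 0.2294 * 0.96922102 = 0.22233930
S_0' = S_0 - PV(D) = 9.5400 - 0.22233930 = 9.31766070
d1 = (ln(S_0'/K) + (r + sigma^2/2)*T) / (sigma*sqrt(T)) = 0.33121663
d2 = d1 - sigma*sqrt(T) = -0.27689520
exp(-rT) = 0.96271294
N(-d1) = 0.37024043; N(-d2) = 0.60906971
P = K * exp(-rT) * N(-d2) - S_0' * N(-d1) = 9.5200 * 0.96271294 * 0.60906971 - 9.31766070 * 0.37024043 = 2.1324

Answer: Price = 2.1324


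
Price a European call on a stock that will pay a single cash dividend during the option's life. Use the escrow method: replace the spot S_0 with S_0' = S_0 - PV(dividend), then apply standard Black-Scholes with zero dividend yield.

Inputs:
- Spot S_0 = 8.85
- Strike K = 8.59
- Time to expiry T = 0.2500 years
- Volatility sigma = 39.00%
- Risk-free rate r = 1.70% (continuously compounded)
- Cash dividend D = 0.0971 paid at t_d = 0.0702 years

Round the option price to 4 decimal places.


PV(D) = D * exp(-r * t_d) = 0.0971 * 0.99880731 = 0.09698419
S_0' = S_0 - PV(D) = 8.8500 - 0.09698419 = 8.75301581
d1 = (ln(S_0'/K) + (r + sigma^2/2)*T) / (sigma*sqrt(T)) = 0.21570292
d2 = d1 - sigma*sqrt(T) = 0.02070292
exp(-rT) = 0.99575902
N(d1) = 0.58539034; N(d2) = 0.50825868
C = S_0' * N(d1) - K * exp(-rT) * N(d2) = 8.75301581 * 0.58539034 - 8.5900 * 0.99575902 * 0.50825868 = 0.7765

Answer: Price = 0.7765


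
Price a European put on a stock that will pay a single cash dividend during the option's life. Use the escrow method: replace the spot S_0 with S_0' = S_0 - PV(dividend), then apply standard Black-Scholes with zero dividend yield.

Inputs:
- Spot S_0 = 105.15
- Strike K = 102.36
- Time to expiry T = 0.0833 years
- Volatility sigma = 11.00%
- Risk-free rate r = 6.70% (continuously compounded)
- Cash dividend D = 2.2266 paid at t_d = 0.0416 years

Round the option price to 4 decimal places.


PV(D) = D * exp(-r * t_d) = 2.2266 * 0.99721668 = 2.22040266
S_0' = S_0 - PV(D) = 105.1500 - 2.22040266 = 102.92959734
d1 = (ln(S_0'/K) + (r + sigma^2/2)*T) / (sigma*sqrt(T)) = 0.36645833
d2 = d1 - sigma*sqrt(T) = 0.33471042
exp(-rT) = 0.99443445
N(-d1) = 0.35701155; N(-d2) = 0.36892177
P = K * exp(-rT) * N(-d2) - S_0' * N(-d1) = 102.3600 * 0.99443445 * 0.36892177 - 102.92959734 * 0.35701155 = 0.8056

Answer: Price = 0.8056


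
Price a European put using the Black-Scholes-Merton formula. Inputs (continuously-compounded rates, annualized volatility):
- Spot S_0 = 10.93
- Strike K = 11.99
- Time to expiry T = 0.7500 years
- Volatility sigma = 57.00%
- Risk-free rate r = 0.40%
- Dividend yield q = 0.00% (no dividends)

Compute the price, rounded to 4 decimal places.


d1 = (ln(S/K) + (r - q + 0.5*sigma^2) * T) / (sigma * sqrt(T)) = 0.06538407
d2 = d1 - sigma * sqrt(T) = -0.42825041
exp(-rT) = 0.99700450; exp(-qT) = 1.00000000
P = K * exp(-rT) * N(-d2) - S_0 * exp(-qT) * N(-d1)
N(-d1) = 0.47393410; N(-d2) = 0.66576559
P = 11.9900 * 0.99700450 * 0.66576559 - 10.9300 * 1.00000000 * 0.47393410 = 2.7785

Answer: Price = 2.7785


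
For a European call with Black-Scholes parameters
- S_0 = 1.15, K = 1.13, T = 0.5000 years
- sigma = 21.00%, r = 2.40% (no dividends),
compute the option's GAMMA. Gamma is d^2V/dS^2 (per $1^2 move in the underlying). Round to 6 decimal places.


d1 = 0.2732079425; d2 = 0.1247155184
phi(d1) = 0.3843276546; exp(-qT) = 1.0000000000; exp(-rT) = 0.9880717129
Gamma = exp(-qT) * phi(d1) / (S * sigma * sqrt(T)) = 1.0000000000 * 0.3843276546 / (1.1500 * 0.2100 * 0.7071067812) = 2.250606

Answer: Gamma = 2.250606


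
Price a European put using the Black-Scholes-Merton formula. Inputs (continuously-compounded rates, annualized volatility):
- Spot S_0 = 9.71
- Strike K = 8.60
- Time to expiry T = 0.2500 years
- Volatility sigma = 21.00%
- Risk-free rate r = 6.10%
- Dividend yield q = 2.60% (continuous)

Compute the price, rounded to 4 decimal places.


d1 = (ln(S/K) + (r - q + 0.5*sigma^2) * T) / (sigma * sqrt(T)) = 1.29196742
d2 = d1 - sigma * sqrt(T) = 1.18696742
exp(-rT) = 0.98486569; exp(-qT) = 0.99352108
P = K * exp(-rT) * N(-d2) - S_0 * exp(-qT) * N(-d1)
N(-d1) = 0.09818421; N(-d2) = 0.11762024
P = 8.6000 * 0.98486569 * 0.11762024 - 9.7100 * 0.99352108 * 0.09818421 = 0.0490

Answer: Price = 0.0490


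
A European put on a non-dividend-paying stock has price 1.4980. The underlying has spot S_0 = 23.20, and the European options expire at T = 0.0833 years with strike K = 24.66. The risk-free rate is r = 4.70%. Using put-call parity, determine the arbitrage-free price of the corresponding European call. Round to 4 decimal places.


Put-call parity: C - P = S_0 * exp(-qT) - K * exp(-rT).
S_0 * exp(-qT) = 23.2000 * 1.00000000 = 23.20000000
K * exp(-rT) = 24.6600 * 0.99609255 = 24.56364238
C = P + S*exp(-qT) - K*exp(-rT)
C = 1.4980 + 23.20000000 - 24.56364238 = 0.1344

Answer: Call price = 0.1344


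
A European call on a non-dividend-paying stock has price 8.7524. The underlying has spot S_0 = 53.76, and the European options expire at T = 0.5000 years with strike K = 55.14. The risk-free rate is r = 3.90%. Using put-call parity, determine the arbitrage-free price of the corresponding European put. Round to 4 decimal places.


Answer: Put price = 9.0676

Derivation:
Put-call parity: C - P = S_0 * exp(-qT) - K * exp(-rT).
S_0 * exp(-qT) = 53.7600 * 1.00000000 = 53.76000000
K * exp(-rT) = 55.1400 * 0.98068890 = 54.07518568
P = C - S*exp(-qT) + K*exp(-rT)
P = 8.7524 - 53.76000000 + 54.07518568 = 9.0676


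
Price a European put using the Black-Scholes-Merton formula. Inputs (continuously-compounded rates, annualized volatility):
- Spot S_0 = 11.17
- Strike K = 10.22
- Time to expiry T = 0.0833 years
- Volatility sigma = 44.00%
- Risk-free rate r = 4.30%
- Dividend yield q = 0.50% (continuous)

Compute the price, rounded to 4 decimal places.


Answer: Price = 0.1852

Derivation:
d1 = (ln(S/K) + (r - q + 0.5*sigma^2) * T) / (sigma * sqrt(T)) = 0.78834999
d2 = d1 - sigma * sqrt(T) = 0.66135833
exp(-rT) = 0.99642451; exp(-qT) = 0.99958359
P = K * exp(-rT) * N(-d2) - S_0 * exp(-qT) * N(-d1)
N(-d1) = 0.21524601; N(-d2) = 0.25419127
P = 10.2200 * 0.99642451 * 0.25419127 - 11.1700 * 0.99958359 * 0.21524601 = 0.1852


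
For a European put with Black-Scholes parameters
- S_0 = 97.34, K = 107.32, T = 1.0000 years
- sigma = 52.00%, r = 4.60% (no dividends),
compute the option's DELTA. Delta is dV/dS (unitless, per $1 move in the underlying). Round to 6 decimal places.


Answer: Delta = -0.436141

Derivation:
d1 = 0.1607595747; d2 = -0.3592404253
phi(d1) = 0.3938203833; exp(-qT) = 1.0000000000; exp(-rT) = 0.9550419622
N(-d1) = 0.4361413829
Delta = -exp(-qT) * N(-d1) = -1.0000000000 * 0.4361413829 = -0.436141


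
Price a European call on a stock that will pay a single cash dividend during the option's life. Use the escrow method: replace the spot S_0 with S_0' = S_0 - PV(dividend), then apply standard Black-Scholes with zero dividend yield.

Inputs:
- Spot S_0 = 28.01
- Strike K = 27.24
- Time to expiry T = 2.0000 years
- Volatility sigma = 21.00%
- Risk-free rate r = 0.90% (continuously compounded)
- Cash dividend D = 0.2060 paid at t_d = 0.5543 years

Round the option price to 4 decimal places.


PV(D) = D * exp(-r * t_d) = 0.2060 * 0.99502372 = 0.20497489
S_0' = S_0 - PV(D) = 28.0100 - 0.20497489 = 27.80502511
d1 = (ln(S_0'/K) + (r + sigma^2/2)*T) / (sigma*sqrt(T)) = 0.27823063
d2 = d1 - sigma*sqrt(T) = -0.01875421
exp(-rT) = 0.98216103
N(d1) = 0.60958234; N(d2) = 0.49251859
C = S_0' * N(d1) - K * exp(-rT) * N(d2) = 27.80502511 * 0.60958234 - 27.2400 * 0.98216103 * 0.49251859 = 3.7726

Answer: Price = 3.7726


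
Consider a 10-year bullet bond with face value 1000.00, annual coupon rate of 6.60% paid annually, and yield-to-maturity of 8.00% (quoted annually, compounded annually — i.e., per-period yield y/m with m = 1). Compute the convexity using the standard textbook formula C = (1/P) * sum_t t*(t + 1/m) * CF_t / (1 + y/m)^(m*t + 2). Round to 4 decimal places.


Answer: Convexity = 63.5530

Derivation:
Coupon per period c = face * coupon_rate / m = 66.000000
Periods per year m = 1; per-period yield y/m = 0.080000
Number of cashflows N = 10
Cashflows (t years, CF_t, discount factor 1/(1+y/m)^(m*t), PV):
  t = 1.0000: CF_t = 66.000000, DF = 0.925926, PV = 61.111111
  t = 2.0000: CF_t = 66.000000, DF = 0.857339, PV = 56.584362
  t = 3.0000: CF_t = 66.000000, DF = 0.793832, PV = 52.392928
  t = 4.0000: CF_t = 66.000000, DF = 0.735030, PV = 48.511970
  t = 5.0000: CF_t = 66.000000, DF = 0.680583, PV = 44.918491
  t = 6.0000: CF_t = 66.000000, DF = 0.630170, PV = 41.591195
  t = 7.0000: CF_t = 66.000000, DF = 0.583490, PV = 38.510366
  t = 8.0000: CF_t = 66.000000, DF = 0.540269, PV = 35.657746
  t = 9.0000: CF_t = 66.000000, DF = 0.500249, PV = 33.016432
  t = 10.0000: CF_t = 1066.000000, DF = 0.463193, PV = 493.764258
Price P = sum_t PV_t = 906.058860
Convexity numerator sum_t t*(t + 1/m) * CF_t / (1+y/m)^(m*t + 2):
  t = 1.0000: term = 104.785856
  t = 2.0000: term = 291.071822
  t = 3.0000: term = 539.021892
  t = 4.0000: term = 831.823907
  t = 5.0000: term = 1155.310983
  t = 6.0000: term = 1497.625348
  t = 7.0000: term = 1848.920183
  t = 8.0000: term = 2201.095455
  t = 9.0000: term = 2547.564184
  t = 10.0000: term = 46565.559339
Convexity = (1/P) * sum = 57582.778969 / 906.058860 = 63.553022


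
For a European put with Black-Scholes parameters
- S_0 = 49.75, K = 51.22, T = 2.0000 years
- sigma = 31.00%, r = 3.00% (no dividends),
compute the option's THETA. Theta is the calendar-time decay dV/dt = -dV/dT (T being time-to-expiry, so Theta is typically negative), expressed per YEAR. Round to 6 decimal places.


Answer: Theta = -1.276819

Derivation:
d1 = 0.2896409348; d2 = -0.1487652696
phi(d1) = 0.3825543789; exp(-qT) = 1.0000000000; exp(-rT) = 0.9417645336
Theta = -S*exp(-qT)*phi(d1)*sigma/(2*sqrt(T)) + r*K*exp(-rT)*N(-d2) - q*S*exp(-qT)*N(-d1)
N(-d1) = 0.3860454736; N(-d2) = 0.5591305717; sqrt(T) = 1.4142135624
Term 1 = -49.7500 * 1.0000000000 * 0.3825543789 * 0.3100 / (2 * 1.4142135624) = -2.0859455267
Term 2 = 0.0300 * 51.2200 * 0.9417645336 * 0.5591305717 = 0.8091264510
Term 3 = 0 (no dividend yield, q = 0)
Theta = -2.0859455267 + (0.8091264510) + (0.0000000000) = -1.276819


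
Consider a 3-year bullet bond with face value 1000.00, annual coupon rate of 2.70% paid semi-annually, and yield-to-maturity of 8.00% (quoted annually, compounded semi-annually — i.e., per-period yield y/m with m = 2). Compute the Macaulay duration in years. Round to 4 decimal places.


Coupon per period c = face * coupon_rate / m = 13.500000
Periods per year m = 2; per-period yield y/m = 0.040000
Number of cashflows N = 6
Cashflows (t years, CF_t, discount factor 1/(1+y/m)^(m*t), PV):
  t = 0.5000: CF_t = 13.500000, DF = 0.961538, PV = 12.980769
  t = 1.0000: CF_t = 13.500000, DF = 0.924556, PV = 12.481509
  t = 1.5000: CF_t = 13.500000, DF = 0.888996, PV = 12.001451
  t = 2.0000: CF_t = 13.500000, DF = 0.854804, PV = 11.539857
  t = 2.5000: CF_t = 13.500000, DF = 0.821927, PV = 11.096016
  t = 3.0000: CF_t = 1013.500000, DF = 0.790315, PV = 800.983772
Price P = sum_t PV_t = 861.083373
Macaulay numerator sum_t t * PV_t:
  t * PV_t at t = 0.5000: 6.490385
  t * PV_t at t = 1.0000: 12.481509
  t * PV_t at t = 1.5000: 18.002176
  t * PV_t at t = 2.0000: 23.079713
  t * PV_t at t = 2.5000: 27.740040
  t * PV_t at t = 3.0000: 2402.951315
Macaulay duration D = (sum_t t * PV_t) / P = 2490.745138 / 861.083373 = 2.892571

Answer: Macaulay duration = 2.8926 years


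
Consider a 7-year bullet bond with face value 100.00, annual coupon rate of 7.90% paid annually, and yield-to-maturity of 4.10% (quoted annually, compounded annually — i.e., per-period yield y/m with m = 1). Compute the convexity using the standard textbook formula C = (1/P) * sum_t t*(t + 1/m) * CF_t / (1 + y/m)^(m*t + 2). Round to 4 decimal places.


Coupon per period c = face * coupon_rate / m = 7.900000
Periods per year m = 1; per-period yield y/m = 0.041000
Number of cashflows N = 7
Cashflows (t years, CF_t, discount factor 1/(1+y/m)^(m*t), PV):
  t = 1.0000: CF_t = 7.900000, DF = 0.960615, PV = 7.588857
  t = 2.0000: CF_t = 7.900000, DF = 0.922781, PV = 7.289968
  t = 3.0000: CF_t = 7.900000, DF = 0.886437, PV = 7.002851
  t = 4.0000: CF_t = 7.900000, DF = 0.851524, PV = 6.727043
  t = 5.0000: CF_t = 7.900000, DF = 0.817987, PV = 6.462097
  t = 6.0000: CF_t = 7.900000, DF = 0.785770, PV = 6.207586
  t = 7.0000: CF_t = 107.900000, DF = 0.754823, PV = 81.445358
Price P = sum_t PV_t = 122.723759
Convexity numerator sum_t t*(t + 1/m) * CF_t / (1+y/m)^(m*t + 2):
  t = 1.0000: term = 14.005703
  t = 2.0000: term = 40.362255
  t = 3.0000: term = 77.545159
  t = 4.0000: term = 124.151711
  t = 5.0000: term = 178.892956
  t = 6.0000: term = 240.586107
  t = 7.0000: term = 4208.747836
Convexity = (1/P) * sum = 4884.291727 / 122.723759 = 39.799072

Answer: Convexity = 39.7991


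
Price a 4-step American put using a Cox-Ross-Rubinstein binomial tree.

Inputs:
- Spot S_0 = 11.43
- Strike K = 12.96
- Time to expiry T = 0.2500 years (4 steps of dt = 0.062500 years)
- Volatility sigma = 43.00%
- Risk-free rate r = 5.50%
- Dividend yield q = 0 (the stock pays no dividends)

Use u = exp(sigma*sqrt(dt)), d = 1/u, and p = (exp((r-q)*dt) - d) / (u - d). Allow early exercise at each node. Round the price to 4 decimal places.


Answer: Price = V(0,0) = 1.9334

Derivation:
dt = T/N = 0.062500
u = exp(sigma*sqrt(dt)) = 1.113491; d = 1/u = 0.898077
p = (exp((r-q)*dt) - d) / (u - d) = 0.489136
Discount per step: exp(-r*dt) = 0.996568
Stock lattice S(k, i) with i counting down-moves:
  k=0: S(0,0) = 11.4300
  k=1: S(1,0) = 12.7272; S(1,1) = 10.2650
  k=2: S(2,0) = 14.1716; S(2,1) = 11.4300; S(2,2) = 9.2188
  k=3: S(3,0) = 15.7800; S(3,1) = 12.7272; S(3,2) = 10.2650; S(3,3) = 8.2792
  k=4: S(4,0) = 17.5709; S(4,1) = 14.1716; S(4,2) = 11.4300; S(4,3) = 9.2188; S(4,4) = 7.4353
Terminal payoffs V(N, i) = max(K - S_T, 0):
  V(4,0) = 0.000000; V(4,1) = 0.000000; V(4,2) = 1.530000; V(4,3) = 3.741231; V(4,4) = 5.524681
Backward induction: V(k, i) = exp(-r*dt) * [p * V(k+1, i) + (1-p) * V(k+1, i+1)]; then take max(V_cont, immediate exercise) for American.
  V(3,0) = exp(-r*dt) * [p*0.000000 + (1-p)*0.000000] = 0.000000; exercise = 0.000000; V(3,0) = max -> 0.000000
  V(3,1) = exp(-r*dt) * [p*0.000000 + (1-p)*1.530000] = 0.778940; exercise = 0.232799; V(3,1) = max -> 0.778940
  V(3,2) = exp(-r*dt) * [p*1.530000 + (1-p)*3.741231] = 2.650512; exercise = 2.694985; V(3,2) = max -> 2.694985
  V(3,3) = exp(-r*dt) * [p*3.741231 + (1-p)*5.524681] = 4.636367; exercise = 4.680840; V(3,3) = max -> 4.680840
  V(2,0) = exp(-r*dt) * [p*0.000000 + (1-p)*0.778940] = 0.396567; exercise = 0.000000; V(2,0) = max -> 0.396567
  V(2,1) = exp(-r*dt) * [p*0.778940 + (1-p)*2.694985] = 1.751747; exercise = 1.530000; V(2,1) = max -> 1.751747
  V(2,2) = exp(-r*dt) * [p*2.694985 + (1-p)*4.680840] = 3.696758; exercise = 3.741231; V(2,2) = max -> 3.741231
  V(1,0) = exp(-r*dt) * [p*0.396567 + (1-p)*1.751747] = 1.085143; exercise = 0.232799; V(1,0) = max -> 1.085143
  V(1,1) = exp(-r*dt) * [p*1.751747 + (1-p)*3.741231] = 2.758604; exercise = 2.694985; V(1,1) = max -> 2.758604
  V(0,0) = exp(-r*dt) * [p*1.085143 + (1-p)*2.758604] = 1.933397; exercise = 1.530000; V(0,0) = max -> 1.933397


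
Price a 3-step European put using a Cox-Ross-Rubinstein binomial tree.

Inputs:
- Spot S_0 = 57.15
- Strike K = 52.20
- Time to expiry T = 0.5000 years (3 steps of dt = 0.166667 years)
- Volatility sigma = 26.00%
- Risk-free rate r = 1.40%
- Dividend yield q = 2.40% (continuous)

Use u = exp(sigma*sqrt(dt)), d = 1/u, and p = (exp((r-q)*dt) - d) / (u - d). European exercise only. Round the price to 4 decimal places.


dt = T/N = 0.166667
u = exp(sigma*sqrt(dt)) = 1.111983; d = 1/u = 0.899295
p = (exp((r-q)*dt) - d) / (u - d) = 0.465659
Discount per step: exp(-r*dt) = 0.997669
Stock lattice S(k, i) with i counting down-moves:
  k=0: S(0,0) = 57.1500
  k=1: S(1,0) = 63.5498; S(1,1) = 51.3947
  k=2: S(2,0) = 70.6663; S(2,1) = 57.1500; S(2,2) = 46.2190
  k=3: S(3,0) = 78.5797; S(3,1) = 63.5498; S(3,2) = 51.3947; S(3,3) = 41.5645
Terminal payoffs V(N, i) = max(K - S_T, 0):
  V(3,0) = 0.000000; V(3,1) = 0.000000; V(3,2) = 0.805311; V(3,3) = 10.635530
Backward induction: V(k, i) = exp(-r*dt) * [p * V(k+1, i) + (1-p) * V(k+1, i+1)].
  V(2,0) = exp(-r*dt) * [p*0.000000 + (1-p)*0.000000] = 0.000000
  V(2,1) = exp(-r*dt) * [p*0.000000 + (1-p)*0.805311] = 0.429308
  V(2,2) = exp(-r*dt) * [p*0.805311 + (1-p)*10.635530] = 6.043880
  V(1,0) = exp(-r*dt) * [p*0.000000 + (1-p)*0.429308] = 0.228862
  V(1,1) = exp(-r*dt) * [p*0.429308 + (1-p)*6.043880] = 3.421411
  V(0,0) = exp(-r*dt) * [p*0.228862 + (1-p)*3.421411] = 1.930263

Answer: Price = V(0,0) = 1.9303


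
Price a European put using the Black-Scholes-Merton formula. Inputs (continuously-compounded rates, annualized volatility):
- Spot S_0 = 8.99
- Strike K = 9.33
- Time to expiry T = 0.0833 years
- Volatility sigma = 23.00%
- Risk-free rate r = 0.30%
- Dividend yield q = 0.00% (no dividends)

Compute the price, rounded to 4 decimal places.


Answer: Price = 0.4478

Derivation:
d1 = (ln(S/K) + (r - q + 0.5*sigma^2) * T) / (sigma * sqrt(T)) = -0.52226479
d2 = d1 - sigma * sqrt(T) = -0.58864679
exp(-rT) = 0.99975013; exp(-qT) = 1.00000000
P = K * exp(-rT) * N(-d2) - S_0 * exp(-qT) * N(-d1)
N(-d1) = 0.69925701; N(-d2) = 0.72195088
P = 9.3300 * 0.99975013 * 0.72195088 - 8.9900 * 1.00000000 * 0.69925701 = 0.4478


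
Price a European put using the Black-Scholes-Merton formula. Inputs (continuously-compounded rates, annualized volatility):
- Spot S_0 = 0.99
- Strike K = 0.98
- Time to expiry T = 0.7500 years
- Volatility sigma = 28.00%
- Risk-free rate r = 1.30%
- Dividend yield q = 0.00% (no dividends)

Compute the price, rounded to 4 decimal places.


Answer: Price = 0.0852

Derivation:
d1 = (ln(S/K) + (r - q + 0.5*sigma^2) * T) / (sigma * sqrt(T)) = 0.20331955
d2 = d1 - sigma * sqrt(T) = -0.03916756
exp(-rT) = 0.99029738; exp(-qT) = 1.00000000
P = K * exp(-rT) * N(-d2) - S_0 * exp(-qT) * N(-d1)
N(-d1) = 0.41944264; N(-d2) = 0.51562160
P = 0.9800 * 0.99029738 * 0.51562160 - 0.9900 * 1.00000000 * 0.41944264 = 0.0852


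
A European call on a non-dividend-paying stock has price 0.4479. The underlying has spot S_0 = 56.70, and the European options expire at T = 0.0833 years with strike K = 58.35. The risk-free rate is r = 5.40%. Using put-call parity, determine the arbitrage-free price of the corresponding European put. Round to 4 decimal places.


Put-call parity: C - P = S_0 * exp(-qT) - K * exp(-rT).
S_0 * exp(-qT) = 56.7000 * 1.00000000 = 56.70000000
K * exp(-rT) = 58.3500 * 0.99551190 = 58.08811947
P = C - S*exp(-qT) + K*exp(-rT)
P = 0.4479 - 56.70000000 + 58.08811947 = 1.8360

Answer: Put price = 1.8360


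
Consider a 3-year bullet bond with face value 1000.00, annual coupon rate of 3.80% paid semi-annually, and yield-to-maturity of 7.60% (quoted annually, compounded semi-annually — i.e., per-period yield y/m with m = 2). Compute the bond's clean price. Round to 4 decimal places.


Answer: Price = 899.7476

Derivation:
Coupon per period c = face * coupon_rate / m = 19.000000
Periods per year m = 2; per-period yield y/m = 0.038000
Number of cashflows N = 6
Cashflows (t years, CF_t, discount factor 1/(1+y/m)^(m*t), PV):
  t = 0.5000: CF_t = 19.000000, DF = 0.963391, PV = 18.304432
  t = 1.0000: CF_t = 19.000000, DF = 0.928122, PV = 17.634327
  t = 1.5000: CF_t = 19.000000, DF = 0.894145, PV = 16.988754
  t = 2.0000: CF_t = 19.000000, DF = 0.861411, PV = 16.366816
  t = 2.5000: CF_t = 19.000000, DF = 0.829876, PV = 15.767645
  t = 3.0000: CF_t = 1019.000000, DF = 0.799495, PV = 814.685643
Price P = sum_t PV_t = 899.747617


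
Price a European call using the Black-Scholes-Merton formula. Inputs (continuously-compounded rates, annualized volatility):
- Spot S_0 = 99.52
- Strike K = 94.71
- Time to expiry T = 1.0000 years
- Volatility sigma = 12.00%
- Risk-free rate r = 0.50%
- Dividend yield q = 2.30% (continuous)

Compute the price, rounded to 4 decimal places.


Answer: Price = 6.2478

Derivation:
d1 = (ln(S/K) + (r - q + 0.5*sigma^2) * T) / (sigma * sqrt(T)) = 0.32282531
d2 = d1 - sigma * sqrt(T) = 0.20282531
exp(-rT) = 0.99501248; exp(-qT) = 0.97726248
C = S_0 * exp(-qT) * N(d1) - K * exp(-rT) * N(d2)
N(d1) = 0.62658623; N(d2) = 0.58036421
C = 99.5200 * 0.97726248 * 0.62658623 - 94.7100 * 0.99501248 * 0.58036421 = 6.2478


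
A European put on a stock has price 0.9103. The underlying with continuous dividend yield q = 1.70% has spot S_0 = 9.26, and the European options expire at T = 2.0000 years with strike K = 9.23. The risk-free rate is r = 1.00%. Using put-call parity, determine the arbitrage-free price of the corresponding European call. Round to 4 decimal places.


Put-call parity: C - P = S_0 * exp(-qT) - K * exp(-rT).
S_0 * exp(-qT) = 9.2600 * 0.96657150 = 8.95045213
K * exp(-rT) = 9.2300 * 0.98019867 = 9.04723375
C = P + S*exp(-qT) - K*exp(-rT)
C = 0.9103 + 8.95045213 - 9.04723375 = 0.8135

Answer: Call price = 0.8135


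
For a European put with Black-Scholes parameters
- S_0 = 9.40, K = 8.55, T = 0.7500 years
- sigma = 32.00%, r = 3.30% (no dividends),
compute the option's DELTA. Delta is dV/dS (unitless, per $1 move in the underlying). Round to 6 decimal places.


d1 = 0.5698750494; d2 = 0.2927469202
phi(d1) = 0.3391484645; exp(-qT) = 1.0000000000; exp(-rT) = 0.9755537700
N(-d1) = 0.2843812243
Delta = -exp(-qT) * N(-d1) = -1.0000000000 * 0.2843812243 = -0.284381

Answer: Delta = -0.284381


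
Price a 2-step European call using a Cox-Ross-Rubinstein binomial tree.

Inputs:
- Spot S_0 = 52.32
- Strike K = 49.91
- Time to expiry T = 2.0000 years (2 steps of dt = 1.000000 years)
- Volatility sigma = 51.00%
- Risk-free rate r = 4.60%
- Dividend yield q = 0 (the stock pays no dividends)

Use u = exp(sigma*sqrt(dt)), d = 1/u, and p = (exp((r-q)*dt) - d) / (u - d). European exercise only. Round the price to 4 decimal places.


Answer: Price = V(0,0) = 16.3416

Derivation:
dt = T/N = 1.000000
u = exp(sigma*sqrt(dt)) = 1.665291; d = 1/u = 0.600496
p = (exp((r-q)*dt) - d) / (u - d) = 0.419403
Discount per step: exp(-r*dt) = 0.955042
Stock lattice S(k, i) with i counting down-moves:
  k=0: S(0,0) = 52.3200
  k=1: S(1,0) = 87.1280; S(1,1) = 31.4179
  k=2: S(2,0) = 145.0936; S(2,1) = 52.3200; S(2,2) = 18.8663
Terminal payoffs V(N, i) = max(S_T - K, 0):
  V(2,0) = 95.183550; V(2,1) = 2.410000; V(2,2) = 0.000000
Backward induction: V(k, i) = exp(-r*dt) * [p * V(k+1, i) + (1-p) * V(k+1, i+1)].
  V(1,0) = exp(-r*dt) * [p*95.183550 + (1-p)*2.410000] = 39.461891
  V(1,1) = exp(-r*dt) * [p*2.410000 + (1-p)*0.000000] = 0.965320
  V(0,0) = exp(-r*dt) * [p*39.461891 + (1-p)*0.965320] = 16.341637


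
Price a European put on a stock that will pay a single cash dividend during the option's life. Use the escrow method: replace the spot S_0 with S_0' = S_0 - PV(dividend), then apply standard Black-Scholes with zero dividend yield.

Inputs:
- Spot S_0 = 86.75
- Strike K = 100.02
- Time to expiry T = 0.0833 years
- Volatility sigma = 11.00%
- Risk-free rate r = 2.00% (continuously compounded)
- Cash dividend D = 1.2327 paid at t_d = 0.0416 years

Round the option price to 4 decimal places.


PV(D) = D * exp(-r * t_d) = 1.2327 * 0.99916835 = 1.23167482
S_0' = S_0 - PV(D) = 86.7500 - 1.23167482 = 85.51832518
d1 = (ln(S_0'/K) + (r + sigma^2/2)*T) / (sigma*sqrt(T)) = -4.86550145
d2 = d1 - sigma*sqrt(T) = -4.89724937
exp(-rT) = 0.99833539
N(-d1) = 0.99999943; N(-d2) = 0.99999951
P = K * exp(-rT) * N(-d2) - S_0' * N(-d1) = 100.0200 * 0.99833539 * 0.99999951 - 85.51832518 * 0.99999943 = 14.3352

Answer: Price = 14.3352


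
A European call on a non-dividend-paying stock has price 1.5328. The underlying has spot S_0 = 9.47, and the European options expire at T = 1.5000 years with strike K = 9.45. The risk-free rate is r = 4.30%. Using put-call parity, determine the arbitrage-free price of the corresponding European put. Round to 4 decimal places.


Answer: Put price = 0.9225

Derivation:
Put-call parity: C - P = S_0 * exp(-qT) - K * exp(-rT).
S_0 * exp(-qT) = 9.4700 * 1.00000000 = 9.47000000
K * exp(-rT) = 9.4500 * 0.93753611 = 8.85971628
P = C - S*exp(-qT) + K*exp(-rT)
P = 1.5328 - 9.47000000 + 8.85971628 = 0.9225


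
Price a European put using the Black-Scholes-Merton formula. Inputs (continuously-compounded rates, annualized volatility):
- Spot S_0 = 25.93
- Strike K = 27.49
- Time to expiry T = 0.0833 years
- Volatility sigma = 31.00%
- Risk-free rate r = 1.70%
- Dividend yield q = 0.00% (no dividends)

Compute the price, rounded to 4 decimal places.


d1 = (ln(S/K) + (r - q + 0.5*sigma^2) * T) / (sigma * sqrt(T)) = -0.59240207
d2 = d1 - sigma * sqrt(T) = -0.68187346
exp(-rT) = 0.99858490; exp(-qT) = 1.00000000
P = K * exp(-rT) * N(-d2) - S_0 * exp(-qT) * N(-d1)
N(-d1) = 0.72320931; N(-d2) = 0.75234052
P = 27.4900 * 0.99858490 * 0.75234052 - 25.9300 * 1.00000000 * 0.72320931 = 1.8998

Answer: Price = 1.8998


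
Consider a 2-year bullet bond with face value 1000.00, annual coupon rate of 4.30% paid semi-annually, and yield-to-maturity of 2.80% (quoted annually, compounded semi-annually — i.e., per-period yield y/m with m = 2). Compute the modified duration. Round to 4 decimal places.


Coupon per period c = face * coupon_rate / m = 21.500000
Periods per year m = 2; per-period yield y/m = 0.014000
Number of cashflows N = 4
Cashflows (t years, CF_t, discount factor 1/(1+y/m)^(m*t), PV):
  t = 0.5000: CF_t = 21.500000, DF = 0.986193, PV = 21.203156
  t = 1.0000: CF_t = 21.500000, DF = 0.972577, PV = 20.910410
  t = 1.5000: CF_t = 21.500000, DF = 0.959149, PV = 20.621706
  t = 2.0000: CF_t = 1021.500000, DF = 0.945906, PV = 966.243423
Price P = sum_t PV_t = 1028.978696
First compute Macaulay numerator sum_t t * PV_t:
  t * PV_t at t = 0.5000: 10.601578
  t * PV_t at t = 1.0000: 20.910410
  t * PV_t at t = 1.5000: 30.932559
  t * PV_t at t = 2.0000: 1932.486847
Macaulay duration D = 1994.931394 / 1028.978696 = 1.938749
Modified duration = D / (1 + y/m) = 1.938749 / (1 + 0.014000) = 1.911981

Answer: Modified duration = 1.9120


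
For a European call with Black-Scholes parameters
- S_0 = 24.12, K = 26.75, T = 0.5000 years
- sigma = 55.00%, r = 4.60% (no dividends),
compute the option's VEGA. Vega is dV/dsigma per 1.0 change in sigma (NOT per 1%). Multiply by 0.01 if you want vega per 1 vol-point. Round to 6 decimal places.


Answer: Vega = 6.803593

Derivation:
d1 = -0.0125173366; d2 = -0.4014260663
phi(d1) = 0.3989110277; exp(-qT) = 1.0000000000; exp(-rT) = 0.9772624838
Vega = S * exp(-qT) * phi(d1) * sqrt(T) = 24.1200 * 1.0000000000 * 0.3989110277 * 0.7071067812 = 6.803593


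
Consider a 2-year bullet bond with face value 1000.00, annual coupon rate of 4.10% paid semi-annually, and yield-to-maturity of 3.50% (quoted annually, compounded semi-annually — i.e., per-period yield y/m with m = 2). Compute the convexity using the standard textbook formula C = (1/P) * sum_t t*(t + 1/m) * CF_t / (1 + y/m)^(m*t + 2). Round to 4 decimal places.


Answer: Convexity = 4.6396

Derivation:
Coupon per period c = face * coupon_rate / m = 20.500000
Periods per year m = 2; per-period yield y/m = 0.017500
Number of cashflows N = 4
Cashflows (t years, CF_t, discount factor 1/(1+y/m)^(m*t), PV):
  t = 0.5000: CF_t = 20.500000, DF = 0.982801, PV = 20.147420
  t = 1.0000: CF_t = 20.500000, DF = 0.965898, PV = 19.800904
  t = 1.5000: CF_t = 20.500000, DF = 0.949285, PV = 19.460348
  t = 2.0000: CF_t = 1020.500000, DF = 0.932959, PV = 952.084155
Price P = sum_t PV_t = 1011.492828
Convexity numerator sum_t t*(t + 1/m) * CF_t / (1+y/m)^(m*t + 2):
  t = 0.5000: term = 9.730174
  t = 1.0000: term = 28.688474
  t = 1.5000: term = 56.390121
  t = 2.0000: term = 4598.079819
Convexity = (1/P) * sum = 4692.888588 / 1011.492828 = 4.639567


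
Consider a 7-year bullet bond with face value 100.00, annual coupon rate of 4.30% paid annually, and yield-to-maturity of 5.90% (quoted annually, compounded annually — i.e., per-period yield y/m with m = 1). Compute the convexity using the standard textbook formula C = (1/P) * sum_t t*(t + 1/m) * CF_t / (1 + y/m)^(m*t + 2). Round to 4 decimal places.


Coupon per period c = face * coupon_rate / m = 4.300000
Periods per year m = 1; per-period yield y/m = 0.059000
Number of cashflows N = 7
Cashflows (t years, CF_t, discount factor 1/(1+y/m)^(m*t), PV):
  t = 1.0000: CF_t = 4.300000, DF = 0.944287, PV = 4.060434
  t = 2.0000: CF_t = 4.300000, DF = 0.891678, PV = 3.834216
  t = 3.0000: CF_t = 4.300000, DF = 0.842000, PV = 3.620600
  t = 4.0000: CF_t = 4.300000, DF = 0.795090, PV = 3.418886
  t = 5.0000: CF_t = 4.300000, DF = 0.750793, PV = 3.228410
  t = 6.0000: CF_t = 4.300000, DF = 0.708964, PV = 3.048546
  t = 7.0000: CF_t = 104.300000, DF = 0.669466, PV = 69.825264
Price P = sum_t PV_t = 91.036356
Convexity numerator sum_t t*(t + 1/m) * CF_t / (1+y/m)^(m*t + 2):
  t = 1.0000: term = 7.241200
  t = 2.0000: term = 20.513316
  t = 3.0000: term = 38.740917
  t = 4.0000: term = 60.970912
  t = 5.0000: term = 86.361065
  t = 6.0000: term = 114.169491
  t = 7.0000: term = 3486.652735
Convexity = (1/P) * sum = 3814.649636 / 91.036356 = 41.902486

Answer: Convexity = 41.9025
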